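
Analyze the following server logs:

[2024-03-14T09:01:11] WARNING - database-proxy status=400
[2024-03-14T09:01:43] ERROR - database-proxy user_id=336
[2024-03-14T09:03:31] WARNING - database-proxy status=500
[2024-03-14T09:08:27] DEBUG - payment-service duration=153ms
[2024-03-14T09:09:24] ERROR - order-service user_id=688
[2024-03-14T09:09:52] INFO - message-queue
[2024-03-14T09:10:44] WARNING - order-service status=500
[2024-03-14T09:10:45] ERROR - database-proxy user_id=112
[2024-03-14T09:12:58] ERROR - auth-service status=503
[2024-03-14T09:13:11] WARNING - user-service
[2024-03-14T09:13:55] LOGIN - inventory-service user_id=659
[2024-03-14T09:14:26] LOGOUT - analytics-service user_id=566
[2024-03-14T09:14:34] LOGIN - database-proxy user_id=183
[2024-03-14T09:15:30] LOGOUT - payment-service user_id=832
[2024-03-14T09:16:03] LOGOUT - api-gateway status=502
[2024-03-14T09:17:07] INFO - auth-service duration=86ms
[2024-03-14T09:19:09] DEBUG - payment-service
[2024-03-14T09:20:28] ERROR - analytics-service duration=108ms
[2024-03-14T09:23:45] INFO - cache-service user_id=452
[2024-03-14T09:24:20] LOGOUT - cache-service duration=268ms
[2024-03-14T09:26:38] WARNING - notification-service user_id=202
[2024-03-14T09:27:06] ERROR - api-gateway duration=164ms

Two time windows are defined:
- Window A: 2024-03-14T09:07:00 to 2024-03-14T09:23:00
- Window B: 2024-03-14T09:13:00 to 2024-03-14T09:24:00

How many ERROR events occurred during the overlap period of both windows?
1

To find overlap events:

1. Window A: 2024-03-14T09:07:00 to 2024-03-14T09:23:00
2. Window B: 2024-03-14T09:13:00 to 2024-03-14T09:24:00
3. Overlap period: 2024-03-14T09:13:00 to 2024-03-14T09:23:00
4. Count ERROR events in overlap: 1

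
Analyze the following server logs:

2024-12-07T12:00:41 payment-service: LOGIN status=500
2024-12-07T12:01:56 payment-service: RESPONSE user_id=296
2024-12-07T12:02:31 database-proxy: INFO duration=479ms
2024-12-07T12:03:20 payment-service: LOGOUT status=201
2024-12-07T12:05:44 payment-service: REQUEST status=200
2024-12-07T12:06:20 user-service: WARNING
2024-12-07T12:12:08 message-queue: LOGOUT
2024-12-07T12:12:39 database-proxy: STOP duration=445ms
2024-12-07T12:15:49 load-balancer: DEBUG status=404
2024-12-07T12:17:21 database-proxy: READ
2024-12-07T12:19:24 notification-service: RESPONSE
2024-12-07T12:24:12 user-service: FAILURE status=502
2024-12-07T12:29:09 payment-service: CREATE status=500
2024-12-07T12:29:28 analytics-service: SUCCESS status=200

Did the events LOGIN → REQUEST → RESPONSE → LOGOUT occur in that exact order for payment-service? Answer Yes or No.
No

To verify sequence order:

1. Find all events in sequence LOGIN → REQUEST → RESPONSE → LOGOUT for payment-service
2. Extract their timestamps
3. Check if timestamps are in ascending order
4. Result: No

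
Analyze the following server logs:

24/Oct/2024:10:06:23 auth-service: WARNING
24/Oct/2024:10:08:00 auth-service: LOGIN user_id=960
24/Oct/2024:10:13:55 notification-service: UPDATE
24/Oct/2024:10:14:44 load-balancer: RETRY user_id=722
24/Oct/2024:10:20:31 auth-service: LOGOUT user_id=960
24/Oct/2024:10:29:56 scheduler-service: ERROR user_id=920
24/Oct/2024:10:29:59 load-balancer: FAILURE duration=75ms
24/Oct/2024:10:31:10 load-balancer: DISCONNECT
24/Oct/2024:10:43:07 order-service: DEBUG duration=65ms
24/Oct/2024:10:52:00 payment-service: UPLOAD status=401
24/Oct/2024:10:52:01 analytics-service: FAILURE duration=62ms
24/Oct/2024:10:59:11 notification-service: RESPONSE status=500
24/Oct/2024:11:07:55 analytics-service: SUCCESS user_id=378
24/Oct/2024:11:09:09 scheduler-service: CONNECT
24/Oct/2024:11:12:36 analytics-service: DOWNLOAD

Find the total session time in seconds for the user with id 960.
751

To calculate session duration:

1. Find LOGIN event for user_id=960: 24/Oct/2024:10:08:00
2. Find LOGOUT event for user_id=960: 24/Oct/2024:10:20:31
3. Session duration: 24/Oct/2024:10:20:31 - 24/Oct/2024:10:08:00 = 751 seconds (12 minutes)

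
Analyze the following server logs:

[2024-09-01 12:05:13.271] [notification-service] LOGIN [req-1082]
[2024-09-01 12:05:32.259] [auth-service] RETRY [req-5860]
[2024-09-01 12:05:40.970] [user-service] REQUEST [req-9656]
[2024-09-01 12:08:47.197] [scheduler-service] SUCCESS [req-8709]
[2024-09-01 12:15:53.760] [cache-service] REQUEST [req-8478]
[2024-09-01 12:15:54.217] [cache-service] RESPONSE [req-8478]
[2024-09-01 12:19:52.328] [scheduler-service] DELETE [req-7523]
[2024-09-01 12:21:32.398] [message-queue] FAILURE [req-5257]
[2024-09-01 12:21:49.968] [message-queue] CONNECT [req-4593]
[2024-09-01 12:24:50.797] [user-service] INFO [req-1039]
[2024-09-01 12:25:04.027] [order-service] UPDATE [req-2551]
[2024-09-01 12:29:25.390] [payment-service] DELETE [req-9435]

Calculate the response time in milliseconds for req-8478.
457

To calculate latency:

1. Find REQUEST with id req-8478: 2024-09-01 12:15:53.760
2. Find RESPONSE with id req-8478: 2024-09-01 12:15:54.217
3. Latency: 2024-09-01 12:15:54.217 - 2024-09-01 12:15:53.760 = 457ms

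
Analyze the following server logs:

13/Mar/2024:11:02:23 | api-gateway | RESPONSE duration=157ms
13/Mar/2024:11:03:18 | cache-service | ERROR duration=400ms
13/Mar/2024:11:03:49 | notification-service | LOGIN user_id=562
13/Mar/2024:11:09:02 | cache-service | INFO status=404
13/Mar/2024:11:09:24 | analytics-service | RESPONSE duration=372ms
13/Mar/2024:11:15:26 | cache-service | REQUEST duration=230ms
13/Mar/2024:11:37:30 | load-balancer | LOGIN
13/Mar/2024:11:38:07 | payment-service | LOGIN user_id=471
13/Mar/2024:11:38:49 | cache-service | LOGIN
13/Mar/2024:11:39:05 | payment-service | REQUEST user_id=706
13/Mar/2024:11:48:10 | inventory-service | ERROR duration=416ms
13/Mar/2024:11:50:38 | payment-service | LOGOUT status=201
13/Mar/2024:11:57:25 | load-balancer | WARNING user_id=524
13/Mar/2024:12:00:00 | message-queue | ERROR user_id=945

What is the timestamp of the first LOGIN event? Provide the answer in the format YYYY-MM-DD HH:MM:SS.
2024-03-13 11:03:49

To find the first event:

1. Filter for all LOGIN events
2. Sort by timestamp
3. Select the first one
4. Timestamp: 2024-03-13 11:03:49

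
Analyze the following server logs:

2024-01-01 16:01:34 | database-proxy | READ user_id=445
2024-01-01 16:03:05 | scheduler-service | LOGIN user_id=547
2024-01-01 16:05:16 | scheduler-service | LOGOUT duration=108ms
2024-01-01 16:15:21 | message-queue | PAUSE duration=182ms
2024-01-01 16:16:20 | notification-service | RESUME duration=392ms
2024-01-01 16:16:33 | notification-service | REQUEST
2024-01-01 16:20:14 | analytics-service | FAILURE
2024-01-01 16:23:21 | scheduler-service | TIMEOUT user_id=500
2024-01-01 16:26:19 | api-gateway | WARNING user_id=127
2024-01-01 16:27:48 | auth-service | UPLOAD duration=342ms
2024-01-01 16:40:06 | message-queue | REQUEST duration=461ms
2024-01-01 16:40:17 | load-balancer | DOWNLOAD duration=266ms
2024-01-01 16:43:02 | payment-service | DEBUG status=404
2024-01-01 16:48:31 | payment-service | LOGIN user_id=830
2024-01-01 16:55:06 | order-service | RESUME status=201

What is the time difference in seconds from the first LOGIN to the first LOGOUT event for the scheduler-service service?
131

To find the time between events:

1. Locate the first LOGIN event for scheduler-service: 2024-01-01 16:03:05
2. Locate the first LOGOUT event for scheduler-service: 2024-01-01 16:05:16
3. Calculate the difference: 2024-01-01 16:05:16 - 2024-01-01 16:03:05 = 131 seconds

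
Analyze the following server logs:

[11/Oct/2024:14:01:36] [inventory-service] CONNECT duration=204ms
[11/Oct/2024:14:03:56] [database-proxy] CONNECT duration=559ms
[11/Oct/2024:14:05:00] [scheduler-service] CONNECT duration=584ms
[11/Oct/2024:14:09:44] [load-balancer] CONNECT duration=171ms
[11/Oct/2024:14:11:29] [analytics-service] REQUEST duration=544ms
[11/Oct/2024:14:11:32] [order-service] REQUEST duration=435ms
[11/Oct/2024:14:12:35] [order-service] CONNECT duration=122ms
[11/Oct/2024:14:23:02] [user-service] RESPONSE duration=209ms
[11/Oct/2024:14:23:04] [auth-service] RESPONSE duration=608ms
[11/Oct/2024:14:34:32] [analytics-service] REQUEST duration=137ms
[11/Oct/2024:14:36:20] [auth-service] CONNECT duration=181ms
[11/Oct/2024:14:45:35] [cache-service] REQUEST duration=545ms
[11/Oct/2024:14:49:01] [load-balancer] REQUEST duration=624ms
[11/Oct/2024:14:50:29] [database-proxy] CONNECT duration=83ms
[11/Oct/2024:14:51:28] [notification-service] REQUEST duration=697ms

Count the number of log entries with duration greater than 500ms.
7

To count timeouts:

1. Threshold: 500ms
2. Extract duration from each log entry
3. Count entries where duration > 500
4. Timeout count: 7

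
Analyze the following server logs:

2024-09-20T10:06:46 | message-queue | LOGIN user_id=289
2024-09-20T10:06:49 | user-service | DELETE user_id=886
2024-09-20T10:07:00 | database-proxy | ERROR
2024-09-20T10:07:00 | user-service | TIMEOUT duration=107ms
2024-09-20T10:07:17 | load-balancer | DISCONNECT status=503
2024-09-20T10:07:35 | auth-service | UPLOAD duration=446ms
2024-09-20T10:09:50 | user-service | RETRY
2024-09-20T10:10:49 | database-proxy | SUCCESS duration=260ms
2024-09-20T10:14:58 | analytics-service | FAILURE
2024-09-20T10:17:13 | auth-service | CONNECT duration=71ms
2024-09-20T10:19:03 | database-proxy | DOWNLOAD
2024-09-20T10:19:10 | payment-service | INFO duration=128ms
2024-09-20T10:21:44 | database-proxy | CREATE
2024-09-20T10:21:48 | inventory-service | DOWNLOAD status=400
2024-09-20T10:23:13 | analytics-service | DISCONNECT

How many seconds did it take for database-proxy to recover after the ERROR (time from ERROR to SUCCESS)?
229

To calculate recovery time:

1. Find ERROR event for database-proxy: 2024-09-20T10:07:00
2. Find next SUCCESS event for database-proxy: 2024-09-20T10:10:49
3. Recovery time: 2024-09-20T10:10:49 - 2024-09-20T10:07:00 = 229 seconds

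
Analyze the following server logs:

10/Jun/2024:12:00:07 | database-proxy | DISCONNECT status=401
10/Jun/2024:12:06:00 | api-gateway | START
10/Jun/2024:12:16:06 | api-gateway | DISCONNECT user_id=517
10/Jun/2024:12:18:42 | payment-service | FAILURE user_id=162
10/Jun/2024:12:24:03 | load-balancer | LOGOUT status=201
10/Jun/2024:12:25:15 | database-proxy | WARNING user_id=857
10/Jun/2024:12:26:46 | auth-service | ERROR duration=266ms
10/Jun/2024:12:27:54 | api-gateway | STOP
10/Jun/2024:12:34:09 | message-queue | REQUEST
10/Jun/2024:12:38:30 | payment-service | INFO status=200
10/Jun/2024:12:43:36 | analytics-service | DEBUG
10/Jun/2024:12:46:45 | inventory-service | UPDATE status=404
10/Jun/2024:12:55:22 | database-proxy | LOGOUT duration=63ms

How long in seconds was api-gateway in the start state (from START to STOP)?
1314

To calculate state duration:

1. Find START event for api-gateway: 10/Jun/2024:12:06:00
2. Find STOP event for api-gateway: 10/Jun/2024:12:27:54
3. Calculate duration: 10/Jun/2024:12:27:54 - 10/Jun/2024:12:06:00 = 1314 seconds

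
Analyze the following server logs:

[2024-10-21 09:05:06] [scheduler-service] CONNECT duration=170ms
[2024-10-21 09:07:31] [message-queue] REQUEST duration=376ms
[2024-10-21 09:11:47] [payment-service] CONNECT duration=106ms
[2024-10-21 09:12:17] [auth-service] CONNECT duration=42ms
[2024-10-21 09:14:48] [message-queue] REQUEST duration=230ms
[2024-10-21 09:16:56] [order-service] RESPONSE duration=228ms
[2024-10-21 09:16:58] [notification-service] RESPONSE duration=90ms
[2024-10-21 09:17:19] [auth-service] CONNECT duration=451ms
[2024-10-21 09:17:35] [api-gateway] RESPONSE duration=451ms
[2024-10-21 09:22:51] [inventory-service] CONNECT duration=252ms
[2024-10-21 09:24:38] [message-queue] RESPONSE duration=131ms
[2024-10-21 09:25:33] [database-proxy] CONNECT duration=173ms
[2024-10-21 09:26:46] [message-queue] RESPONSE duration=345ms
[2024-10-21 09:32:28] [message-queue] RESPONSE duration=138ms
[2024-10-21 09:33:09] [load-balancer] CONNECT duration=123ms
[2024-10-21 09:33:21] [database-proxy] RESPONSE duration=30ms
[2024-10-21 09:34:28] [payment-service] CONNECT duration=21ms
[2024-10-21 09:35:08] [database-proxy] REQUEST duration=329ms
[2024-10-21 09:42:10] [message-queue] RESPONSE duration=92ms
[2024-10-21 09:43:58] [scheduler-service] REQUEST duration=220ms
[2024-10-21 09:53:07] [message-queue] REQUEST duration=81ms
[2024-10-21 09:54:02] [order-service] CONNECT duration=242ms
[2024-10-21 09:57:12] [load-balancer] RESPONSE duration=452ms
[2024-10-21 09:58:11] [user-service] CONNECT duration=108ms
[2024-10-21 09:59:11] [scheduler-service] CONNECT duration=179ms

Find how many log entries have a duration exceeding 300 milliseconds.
6

To count timeouts:

1. Threshold: 300ms
2. Extract duration from each log entry
3. Count entries where duration > 300
4. Timeout count: 6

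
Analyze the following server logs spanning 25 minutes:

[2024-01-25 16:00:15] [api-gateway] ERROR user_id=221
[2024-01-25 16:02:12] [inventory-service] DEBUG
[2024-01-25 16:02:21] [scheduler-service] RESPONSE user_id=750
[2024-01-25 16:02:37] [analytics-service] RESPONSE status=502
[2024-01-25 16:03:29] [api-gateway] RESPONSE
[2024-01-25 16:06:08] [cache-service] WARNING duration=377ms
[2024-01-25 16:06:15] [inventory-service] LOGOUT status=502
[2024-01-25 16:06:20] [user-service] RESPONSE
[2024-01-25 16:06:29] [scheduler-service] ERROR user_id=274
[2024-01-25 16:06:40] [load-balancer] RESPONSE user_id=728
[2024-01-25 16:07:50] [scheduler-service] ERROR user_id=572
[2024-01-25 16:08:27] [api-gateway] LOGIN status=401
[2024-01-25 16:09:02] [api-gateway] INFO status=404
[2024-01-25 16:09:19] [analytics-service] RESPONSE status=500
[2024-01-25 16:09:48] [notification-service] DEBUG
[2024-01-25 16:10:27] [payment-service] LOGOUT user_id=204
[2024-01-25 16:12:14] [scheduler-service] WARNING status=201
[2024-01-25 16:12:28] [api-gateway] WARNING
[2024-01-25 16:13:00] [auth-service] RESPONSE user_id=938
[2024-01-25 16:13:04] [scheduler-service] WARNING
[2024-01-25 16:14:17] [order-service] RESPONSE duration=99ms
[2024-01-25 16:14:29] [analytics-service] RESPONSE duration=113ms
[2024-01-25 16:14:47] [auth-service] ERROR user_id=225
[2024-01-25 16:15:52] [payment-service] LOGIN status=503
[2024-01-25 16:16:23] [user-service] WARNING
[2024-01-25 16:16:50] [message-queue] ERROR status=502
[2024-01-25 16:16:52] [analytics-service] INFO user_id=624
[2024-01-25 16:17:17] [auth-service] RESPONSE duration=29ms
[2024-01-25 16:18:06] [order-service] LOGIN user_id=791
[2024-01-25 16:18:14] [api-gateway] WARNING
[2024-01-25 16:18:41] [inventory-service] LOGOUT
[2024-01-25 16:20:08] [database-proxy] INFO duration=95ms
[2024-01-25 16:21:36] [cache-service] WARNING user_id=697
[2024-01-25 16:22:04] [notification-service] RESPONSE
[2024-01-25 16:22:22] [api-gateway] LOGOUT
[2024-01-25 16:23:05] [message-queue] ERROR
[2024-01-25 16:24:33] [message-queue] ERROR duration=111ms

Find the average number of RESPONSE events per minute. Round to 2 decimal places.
0.44

To calculate the rate:

1. Count total RESPONSE events: 11
2. Total time period: 25 minutes
3. Rate = 11 / 25 = 0.44 events per minute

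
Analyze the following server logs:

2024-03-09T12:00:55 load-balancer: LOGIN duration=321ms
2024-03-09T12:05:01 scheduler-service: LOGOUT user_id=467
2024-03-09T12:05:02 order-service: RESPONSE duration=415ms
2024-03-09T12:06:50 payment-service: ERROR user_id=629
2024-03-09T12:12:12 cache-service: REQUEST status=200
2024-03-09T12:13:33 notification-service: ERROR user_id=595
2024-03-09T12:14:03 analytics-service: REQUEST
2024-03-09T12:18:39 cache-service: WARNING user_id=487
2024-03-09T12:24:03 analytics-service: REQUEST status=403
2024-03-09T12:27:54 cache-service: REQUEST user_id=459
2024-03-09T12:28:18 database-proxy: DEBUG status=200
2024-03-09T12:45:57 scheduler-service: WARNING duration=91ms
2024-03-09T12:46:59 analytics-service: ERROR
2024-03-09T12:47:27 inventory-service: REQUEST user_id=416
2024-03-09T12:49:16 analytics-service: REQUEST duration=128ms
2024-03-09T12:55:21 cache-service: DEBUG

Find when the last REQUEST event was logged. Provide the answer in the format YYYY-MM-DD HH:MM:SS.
2024-03-09 12:49:16

To find the last event:

1. Filter for all REQUEST events
2. Sort by timestamp
3. Select the last one
4. Timestamp: 2024-03-09 12:49:16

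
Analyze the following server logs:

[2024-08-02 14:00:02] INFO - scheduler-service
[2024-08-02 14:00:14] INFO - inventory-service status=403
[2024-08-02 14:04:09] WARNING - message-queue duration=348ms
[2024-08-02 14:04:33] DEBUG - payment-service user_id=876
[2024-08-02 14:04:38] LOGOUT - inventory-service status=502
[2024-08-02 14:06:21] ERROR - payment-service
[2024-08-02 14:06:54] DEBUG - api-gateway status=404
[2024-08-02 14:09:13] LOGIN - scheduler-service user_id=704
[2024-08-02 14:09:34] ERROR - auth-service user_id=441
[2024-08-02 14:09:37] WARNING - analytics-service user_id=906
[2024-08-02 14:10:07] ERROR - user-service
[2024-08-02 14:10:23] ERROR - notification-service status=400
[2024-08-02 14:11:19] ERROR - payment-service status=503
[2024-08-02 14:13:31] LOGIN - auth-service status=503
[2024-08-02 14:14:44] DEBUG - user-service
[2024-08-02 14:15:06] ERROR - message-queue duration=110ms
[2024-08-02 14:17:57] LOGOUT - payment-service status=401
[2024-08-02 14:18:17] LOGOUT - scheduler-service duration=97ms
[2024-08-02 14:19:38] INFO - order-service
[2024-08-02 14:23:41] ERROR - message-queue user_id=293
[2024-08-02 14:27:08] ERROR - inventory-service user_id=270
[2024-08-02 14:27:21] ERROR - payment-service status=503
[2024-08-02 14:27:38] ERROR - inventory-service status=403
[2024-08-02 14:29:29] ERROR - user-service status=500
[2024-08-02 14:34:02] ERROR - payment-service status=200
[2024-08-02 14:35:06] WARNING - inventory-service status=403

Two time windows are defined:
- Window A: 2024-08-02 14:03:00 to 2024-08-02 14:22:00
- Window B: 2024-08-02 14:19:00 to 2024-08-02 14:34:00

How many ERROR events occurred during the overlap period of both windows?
0

To find overlap events:

1. Window A: 2024-08-02 14:03:00 to 2024-08-02 14:22:00
2. Window B: 2024-08-02 14:19:00 to 2024-08-02 14:34:00
3. Overlap period: 2024-08-02 14:19:00 to 2024-08-02 14:22:00
4. Count ERROR events in overlap: 0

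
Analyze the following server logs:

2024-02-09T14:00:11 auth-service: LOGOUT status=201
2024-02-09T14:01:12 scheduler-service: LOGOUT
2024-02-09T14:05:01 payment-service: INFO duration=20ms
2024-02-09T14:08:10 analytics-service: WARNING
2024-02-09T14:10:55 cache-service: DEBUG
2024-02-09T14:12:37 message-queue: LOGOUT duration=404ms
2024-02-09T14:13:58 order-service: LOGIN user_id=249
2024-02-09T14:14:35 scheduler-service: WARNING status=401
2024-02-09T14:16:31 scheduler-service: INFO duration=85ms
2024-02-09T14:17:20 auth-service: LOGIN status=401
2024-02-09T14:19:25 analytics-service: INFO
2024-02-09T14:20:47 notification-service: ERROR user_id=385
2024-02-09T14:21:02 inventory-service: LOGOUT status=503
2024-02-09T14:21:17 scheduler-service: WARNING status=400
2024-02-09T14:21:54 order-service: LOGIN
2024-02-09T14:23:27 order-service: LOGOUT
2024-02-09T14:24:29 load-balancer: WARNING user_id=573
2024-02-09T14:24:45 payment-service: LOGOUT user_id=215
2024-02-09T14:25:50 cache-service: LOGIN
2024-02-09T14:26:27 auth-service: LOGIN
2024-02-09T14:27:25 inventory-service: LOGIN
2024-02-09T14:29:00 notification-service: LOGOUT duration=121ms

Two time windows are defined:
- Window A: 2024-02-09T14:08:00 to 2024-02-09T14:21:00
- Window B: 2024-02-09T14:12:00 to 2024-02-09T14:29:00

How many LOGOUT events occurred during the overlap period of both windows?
1

To find overlap events:

1. Window A: 2024-02-09T14:08:00 to 2024-02-09T14:21:00
2. Window B: 2024-02-09T14:12:00 to 2024-02-09T14:29:00
3. Overlap period: 2024-02-09T14:12:00 to 2024-02-09T14:21:00
4. Count LOGOUT events in overlap: 1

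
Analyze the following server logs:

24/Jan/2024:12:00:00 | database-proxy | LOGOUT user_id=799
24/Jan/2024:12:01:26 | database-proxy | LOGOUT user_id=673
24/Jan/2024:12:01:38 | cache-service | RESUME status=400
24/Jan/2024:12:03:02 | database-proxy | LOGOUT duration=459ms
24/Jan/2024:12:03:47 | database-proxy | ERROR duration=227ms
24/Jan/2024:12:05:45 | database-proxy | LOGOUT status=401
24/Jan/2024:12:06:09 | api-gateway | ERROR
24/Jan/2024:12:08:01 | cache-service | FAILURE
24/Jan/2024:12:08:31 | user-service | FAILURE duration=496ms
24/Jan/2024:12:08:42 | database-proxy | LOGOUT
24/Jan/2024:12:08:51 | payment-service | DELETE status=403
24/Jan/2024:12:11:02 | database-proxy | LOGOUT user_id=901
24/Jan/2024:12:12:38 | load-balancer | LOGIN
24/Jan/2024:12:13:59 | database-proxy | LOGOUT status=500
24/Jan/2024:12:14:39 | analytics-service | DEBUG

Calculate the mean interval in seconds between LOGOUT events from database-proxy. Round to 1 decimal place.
139.8

To calculate average interval:

1. Find all LOGOUT events for database-proxy in order
2. Calculate time gaps between consecutive events
3. Compute mean of gaps: 839 / 6 = 139.8 seconds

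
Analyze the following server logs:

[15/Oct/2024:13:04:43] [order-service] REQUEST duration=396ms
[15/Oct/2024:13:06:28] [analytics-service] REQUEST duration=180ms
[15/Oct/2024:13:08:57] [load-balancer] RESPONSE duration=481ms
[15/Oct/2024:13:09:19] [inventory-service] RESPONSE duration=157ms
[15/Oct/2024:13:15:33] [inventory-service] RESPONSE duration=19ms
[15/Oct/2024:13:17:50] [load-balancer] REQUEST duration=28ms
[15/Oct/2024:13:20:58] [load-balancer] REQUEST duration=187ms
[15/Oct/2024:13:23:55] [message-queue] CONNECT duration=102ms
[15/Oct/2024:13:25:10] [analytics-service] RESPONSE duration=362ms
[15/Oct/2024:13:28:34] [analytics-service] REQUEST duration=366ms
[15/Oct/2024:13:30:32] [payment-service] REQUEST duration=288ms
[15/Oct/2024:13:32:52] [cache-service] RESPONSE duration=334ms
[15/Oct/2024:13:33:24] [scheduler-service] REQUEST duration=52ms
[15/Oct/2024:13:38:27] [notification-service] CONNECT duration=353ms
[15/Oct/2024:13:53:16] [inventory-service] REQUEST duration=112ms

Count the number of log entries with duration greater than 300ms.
6

To count timeouts:

1. Threshold: 300ms
2. Extract duration from each log entry
3. Count entries where duration > 300
4. Timeout count: 6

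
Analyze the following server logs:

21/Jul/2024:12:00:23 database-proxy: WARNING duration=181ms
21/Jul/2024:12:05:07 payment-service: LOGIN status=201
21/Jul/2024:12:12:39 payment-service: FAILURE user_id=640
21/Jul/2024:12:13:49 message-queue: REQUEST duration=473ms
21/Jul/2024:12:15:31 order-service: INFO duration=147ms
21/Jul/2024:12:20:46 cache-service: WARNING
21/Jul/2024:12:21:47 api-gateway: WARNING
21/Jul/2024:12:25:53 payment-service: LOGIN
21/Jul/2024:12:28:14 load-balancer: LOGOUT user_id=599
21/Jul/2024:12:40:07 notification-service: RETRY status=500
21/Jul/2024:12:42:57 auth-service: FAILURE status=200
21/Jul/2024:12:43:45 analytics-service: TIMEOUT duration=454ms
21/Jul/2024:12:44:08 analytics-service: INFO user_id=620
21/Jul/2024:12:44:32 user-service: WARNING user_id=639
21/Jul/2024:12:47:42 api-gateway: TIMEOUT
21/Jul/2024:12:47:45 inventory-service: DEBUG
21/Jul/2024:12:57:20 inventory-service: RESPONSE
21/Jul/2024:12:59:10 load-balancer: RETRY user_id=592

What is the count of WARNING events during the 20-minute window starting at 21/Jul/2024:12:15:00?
2

To count events in the time window:

1. Window boundaries: 21/Jul/2024:12:15:00 to 21/Jul/2024:12:35:00
2. Filter for WARNING events within this window
3. Count matching events: 2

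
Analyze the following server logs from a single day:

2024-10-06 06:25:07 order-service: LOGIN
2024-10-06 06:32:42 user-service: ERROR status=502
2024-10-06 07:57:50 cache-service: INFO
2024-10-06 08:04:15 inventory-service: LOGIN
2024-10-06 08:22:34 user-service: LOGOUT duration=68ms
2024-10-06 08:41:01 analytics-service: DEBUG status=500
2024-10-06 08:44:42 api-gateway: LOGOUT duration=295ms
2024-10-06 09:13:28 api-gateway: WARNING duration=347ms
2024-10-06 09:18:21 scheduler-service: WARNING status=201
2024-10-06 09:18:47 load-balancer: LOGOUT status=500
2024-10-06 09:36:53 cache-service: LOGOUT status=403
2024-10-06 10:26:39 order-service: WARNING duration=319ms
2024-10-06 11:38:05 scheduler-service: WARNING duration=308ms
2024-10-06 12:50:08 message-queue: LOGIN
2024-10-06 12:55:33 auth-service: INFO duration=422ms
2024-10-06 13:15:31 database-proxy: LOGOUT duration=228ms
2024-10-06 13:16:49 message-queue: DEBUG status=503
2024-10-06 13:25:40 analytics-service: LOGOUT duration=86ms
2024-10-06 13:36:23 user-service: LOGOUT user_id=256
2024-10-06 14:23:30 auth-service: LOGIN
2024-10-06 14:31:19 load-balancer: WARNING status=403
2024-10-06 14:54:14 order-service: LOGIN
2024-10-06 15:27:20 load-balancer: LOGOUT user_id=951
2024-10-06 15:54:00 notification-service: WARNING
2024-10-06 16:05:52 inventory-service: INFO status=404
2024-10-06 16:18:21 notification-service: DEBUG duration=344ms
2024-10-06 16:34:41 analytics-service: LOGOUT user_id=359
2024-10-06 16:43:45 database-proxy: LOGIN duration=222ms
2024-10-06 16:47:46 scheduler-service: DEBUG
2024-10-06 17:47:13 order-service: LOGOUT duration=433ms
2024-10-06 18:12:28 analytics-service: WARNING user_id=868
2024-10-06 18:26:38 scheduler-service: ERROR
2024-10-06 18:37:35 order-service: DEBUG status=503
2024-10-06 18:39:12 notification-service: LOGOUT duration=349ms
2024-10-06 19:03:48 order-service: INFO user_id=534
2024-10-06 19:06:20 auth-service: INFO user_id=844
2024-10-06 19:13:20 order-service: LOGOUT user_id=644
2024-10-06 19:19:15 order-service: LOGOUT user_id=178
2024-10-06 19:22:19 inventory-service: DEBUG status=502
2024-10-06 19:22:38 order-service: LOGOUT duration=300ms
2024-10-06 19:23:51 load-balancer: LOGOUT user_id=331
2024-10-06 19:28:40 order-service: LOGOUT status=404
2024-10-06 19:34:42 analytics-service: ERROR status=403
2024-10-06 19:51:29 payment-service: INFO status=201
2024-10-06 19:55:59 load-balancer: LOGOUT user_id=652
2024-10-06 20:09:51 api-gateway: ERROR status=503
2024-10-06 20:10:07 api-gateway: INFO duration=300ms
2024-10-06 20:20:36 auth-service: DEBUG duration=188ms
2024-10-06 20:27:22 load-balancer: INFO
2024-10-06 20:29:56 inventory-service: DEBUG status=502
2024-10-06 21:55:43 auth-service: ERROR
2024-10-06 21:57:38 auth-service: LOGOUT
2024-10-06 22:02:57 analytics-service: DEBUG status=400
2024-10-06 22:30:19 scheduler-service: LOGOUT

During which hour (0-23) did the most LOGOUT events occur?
19

To find the peak hour:

1. Group all LOGOUT events by hour
2. Count events in each hour
3. Find hour with maximum count
4. Peak hour: 19 (with 6 events)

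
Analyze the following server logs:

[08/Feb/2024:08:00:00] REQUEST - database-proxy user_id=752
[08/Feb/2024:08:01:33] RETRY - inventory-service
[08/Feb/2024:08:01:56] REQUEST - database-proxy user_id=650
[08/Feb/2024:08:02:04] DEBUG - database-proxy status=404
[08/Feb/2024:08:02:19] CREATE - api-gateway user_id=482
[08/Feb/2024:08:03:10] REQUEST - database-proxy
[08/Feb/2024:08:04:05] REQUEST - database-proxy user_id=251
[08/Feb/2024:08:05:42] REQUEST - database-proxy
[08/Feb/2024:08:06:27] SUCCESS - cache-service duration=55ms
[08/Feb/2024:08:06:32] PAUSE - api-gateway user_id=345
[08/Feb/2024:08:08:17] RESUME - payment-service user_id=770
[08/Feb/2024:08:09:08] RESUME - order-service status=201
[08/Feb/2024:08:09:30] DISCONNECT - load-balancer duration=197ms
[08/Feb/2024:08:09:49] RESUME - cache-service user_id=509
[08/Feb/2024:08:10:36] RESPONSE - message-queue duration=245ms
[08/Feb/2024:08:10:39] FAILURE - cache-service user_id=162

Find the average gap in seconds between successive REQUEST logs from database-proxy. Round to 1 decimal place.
85.5

To calculate average interval:

1. Find all REQUEST events for database-proxy in order
2. Calculate time gaps between consecutive events
3. Compute mean of gaps: 342 / 4 = 85.5 seconds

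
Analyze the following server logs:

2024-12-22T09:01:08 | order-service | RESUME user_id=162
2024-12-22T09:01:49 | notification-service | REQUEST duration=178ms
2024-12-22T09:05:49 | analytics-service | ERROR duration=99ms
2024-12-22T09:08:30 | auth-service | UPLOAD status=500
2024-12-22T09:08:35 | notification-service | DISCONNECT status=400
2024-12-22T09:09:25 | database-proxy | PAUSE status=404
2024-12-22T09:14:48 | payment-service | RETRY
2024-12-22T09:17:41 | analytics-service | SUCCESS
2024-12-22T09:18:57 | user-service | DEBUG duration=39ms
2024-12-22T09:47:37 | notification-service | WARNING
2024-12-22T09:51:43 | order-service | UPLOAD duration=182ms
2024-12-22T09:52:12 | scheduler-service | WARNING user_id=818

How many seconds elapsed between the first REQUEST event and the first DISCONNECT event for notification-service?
406

To find the time between events:

1. Locate the first REQUEST event for notification-service: 2024-12-22T09:01:49
2. Locate the first DISCONNECT event for notification-service: 2024-12-22T09:08:35
3. Calculate the difference: 2024-12-22T09:08:35 - 2024-12-22T09:01:49 = 406 seconds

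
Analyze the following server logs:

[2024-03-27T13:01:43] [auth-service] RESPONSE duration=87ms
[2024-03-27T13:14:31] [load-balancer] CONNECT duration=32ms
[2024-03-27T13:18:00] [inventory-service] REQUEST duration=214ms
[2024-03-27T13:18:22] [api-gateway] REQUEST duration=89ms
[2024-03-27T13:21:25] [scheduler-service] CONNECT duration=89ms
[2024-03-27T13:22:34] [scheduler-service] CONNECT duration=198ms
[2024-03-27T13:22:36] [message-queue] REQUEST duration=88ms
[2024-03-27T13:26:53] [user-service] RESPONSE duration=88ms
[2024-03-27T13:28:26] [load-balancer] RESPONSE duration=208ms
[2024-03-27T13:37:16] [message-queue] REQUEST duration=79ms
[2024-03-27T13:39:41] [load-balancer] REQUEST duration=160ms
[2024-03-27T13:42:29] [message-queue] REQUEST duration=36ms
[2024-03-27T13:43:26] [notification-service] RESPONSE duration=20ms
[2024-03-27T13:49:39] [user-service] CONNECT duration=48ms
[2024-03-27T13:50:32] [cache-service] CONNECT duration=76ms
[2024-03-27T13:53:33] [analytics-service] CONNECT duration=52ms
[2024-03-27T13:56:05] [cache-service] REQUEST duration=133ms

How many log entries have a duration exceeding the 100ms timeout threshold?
5

To count timeouts:

1. Threshold: 100ms
2. Extract duration from each log entry
3. Count entries where duration > 100
4. Timeout count: 5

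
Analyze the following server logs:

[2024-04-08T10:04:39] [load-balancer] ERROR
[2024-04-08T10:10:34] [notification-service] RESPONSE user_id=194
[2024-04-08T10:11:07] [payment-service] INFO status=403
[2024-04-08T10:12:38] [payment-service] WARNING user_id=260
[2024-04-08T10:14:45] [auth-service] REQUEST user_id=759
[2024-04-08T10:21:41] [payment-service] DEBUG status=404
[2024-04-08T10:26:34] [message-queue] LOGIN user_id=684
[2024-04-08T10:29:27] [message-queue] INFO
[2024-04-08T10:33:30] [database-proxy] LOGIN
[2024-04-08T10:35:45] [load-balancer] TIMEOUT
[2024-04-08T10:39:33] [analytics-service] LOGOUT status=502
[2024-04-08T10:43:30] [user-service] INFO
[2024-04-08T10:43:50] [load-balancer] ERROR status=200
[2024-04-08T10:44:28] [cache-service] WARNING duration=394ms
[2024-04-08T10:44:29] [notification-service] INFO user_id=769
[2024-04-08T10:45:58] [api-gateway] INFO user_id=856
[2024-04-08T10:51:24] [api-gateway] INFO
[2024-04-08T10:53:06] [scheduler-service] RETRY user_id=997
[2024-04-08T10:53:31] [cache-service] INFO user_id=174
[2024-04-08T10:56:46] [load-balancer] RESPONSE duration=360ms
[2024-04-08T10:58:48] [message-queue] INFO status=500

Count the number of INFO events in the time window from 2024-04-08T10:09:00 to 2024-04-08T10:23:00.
1

To count events in the time window:

1. Window boundaries: 2024-04-08T10:09:00 to 2024-04-08T10:23:00
2. Filter for INFO events within this window
3. Count matching events: 1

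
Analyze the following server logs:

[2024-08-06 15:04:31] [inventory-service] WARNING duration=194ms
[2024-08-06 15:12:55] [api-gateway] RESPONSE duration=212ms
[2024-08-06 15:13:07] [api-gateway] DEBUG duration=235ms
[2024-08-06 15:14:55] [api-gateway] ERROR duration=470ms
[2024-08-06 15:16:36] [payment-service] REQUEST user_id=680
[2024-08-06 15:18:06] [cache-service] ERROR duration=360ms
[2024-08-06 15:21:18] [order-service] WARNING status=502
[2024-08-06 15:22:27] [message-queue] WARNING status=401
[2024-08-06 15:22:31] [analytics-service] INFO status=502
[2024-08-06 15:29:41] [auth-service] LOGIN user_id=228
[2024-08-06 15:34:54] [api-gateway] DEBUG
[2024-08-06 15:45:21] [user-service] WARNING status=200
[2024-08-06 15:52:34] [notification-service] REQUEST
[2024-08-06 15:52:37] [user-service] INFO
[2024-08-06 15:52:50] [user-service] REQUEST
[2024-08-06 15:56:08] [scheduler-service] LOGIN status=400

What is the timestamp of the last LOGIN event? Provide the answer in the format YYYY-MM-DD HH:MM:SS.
2024-08-06 15:56:08

To find the last event:

1. Filter for all LOGIN events
2. Sort by timestamp
3. Select the last one
4. Timestamp: 2024-08-06 15:56:08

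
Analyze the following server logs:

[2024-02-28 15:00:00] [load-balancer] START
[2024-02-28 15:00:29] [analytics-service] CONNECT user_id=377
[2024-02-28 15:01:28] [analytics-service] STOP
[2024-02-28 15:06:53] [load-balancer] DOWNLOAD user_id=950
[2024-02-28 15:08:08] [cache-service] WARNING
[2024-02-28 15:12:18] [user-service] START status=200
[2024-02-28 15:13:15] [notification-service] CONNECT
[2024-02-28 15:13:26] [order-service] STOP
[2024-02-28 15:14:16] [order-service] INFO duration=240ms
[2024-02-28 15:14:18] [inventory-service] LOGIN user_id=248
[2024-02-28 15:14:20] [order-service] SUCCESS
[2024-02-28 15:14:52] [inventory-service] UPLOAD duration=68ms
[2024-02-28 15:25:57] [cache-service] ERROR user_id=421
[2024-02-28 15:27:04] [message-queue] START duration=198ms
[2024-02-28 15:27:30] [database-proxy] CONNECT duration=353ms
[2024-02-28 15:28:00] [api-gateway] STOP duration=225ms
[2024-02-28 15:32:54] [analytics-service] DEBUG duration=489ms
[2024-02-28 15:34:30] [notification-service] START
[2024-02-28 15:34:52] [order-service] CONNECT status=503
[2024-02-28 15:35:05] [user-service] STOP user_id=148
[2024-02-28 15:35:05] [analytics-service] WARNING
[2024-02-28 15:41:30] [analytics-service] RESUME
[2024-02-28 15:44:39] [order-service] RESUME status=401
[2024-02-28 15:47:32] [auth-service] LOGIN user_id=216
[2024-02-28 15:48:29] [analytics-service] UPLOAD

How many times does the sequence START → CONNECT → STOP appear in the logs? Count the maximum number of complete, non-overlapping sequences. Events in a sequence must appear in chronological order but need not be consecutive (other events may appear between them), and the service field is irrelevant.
4

To count sequences:

1. Look for pattern: START → CONNECT → STOP
2. Greedily scan the log in chronological order, matching each sequence element in turn (ignoring service)
3. Each time the full pattern completes, increment the count and restart matching from the next event
4. Complete non-overlapping sequences found: 4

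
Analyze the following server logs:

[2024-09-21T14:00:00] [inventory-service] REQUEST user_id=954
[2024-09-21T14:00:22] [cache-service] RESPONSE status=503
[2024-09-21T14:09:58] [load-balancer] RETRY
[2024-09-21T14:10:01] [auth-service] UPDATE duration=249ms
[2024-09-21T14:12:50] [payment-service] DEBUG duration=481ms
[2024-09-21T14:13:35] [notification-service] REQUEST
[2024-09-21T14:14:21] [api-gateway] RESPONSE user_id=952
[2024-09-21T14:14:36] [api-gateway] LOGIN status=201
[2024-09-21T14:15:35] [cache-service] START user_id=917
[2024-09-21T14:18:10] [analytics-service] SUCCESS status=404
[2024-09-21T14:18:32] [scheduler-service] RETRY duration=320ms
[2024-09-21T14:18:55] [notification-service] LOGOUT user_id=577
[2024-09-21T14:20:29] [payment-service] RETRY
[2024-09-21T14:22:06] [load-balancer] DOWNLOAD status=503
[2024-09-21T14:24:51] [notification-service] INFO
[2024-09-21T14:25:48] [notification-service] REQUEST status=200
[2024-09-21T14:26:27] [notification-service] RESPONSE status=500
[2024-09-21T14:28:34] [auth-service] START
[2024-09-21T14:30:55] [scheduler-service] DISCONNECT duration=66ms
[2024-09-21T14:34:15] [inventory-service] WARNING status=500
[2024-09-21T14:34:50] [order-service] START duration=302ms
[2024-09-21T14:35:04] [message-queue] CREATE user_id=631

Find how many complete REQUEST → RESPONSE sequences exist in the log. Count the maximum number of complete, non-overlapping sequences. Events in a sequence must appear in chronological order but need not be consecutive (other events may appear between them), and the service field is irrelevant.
3

To count sequences:

1. Look for pattern: REQUEST → RESPONSE
2. Greedily scan the log in chronological order, matching each sequence element in turn (ignoring service)
3. Each time the full pattern completes, increment the count and restart matching from the next event
4. Complete non-overlapping sequences found: 3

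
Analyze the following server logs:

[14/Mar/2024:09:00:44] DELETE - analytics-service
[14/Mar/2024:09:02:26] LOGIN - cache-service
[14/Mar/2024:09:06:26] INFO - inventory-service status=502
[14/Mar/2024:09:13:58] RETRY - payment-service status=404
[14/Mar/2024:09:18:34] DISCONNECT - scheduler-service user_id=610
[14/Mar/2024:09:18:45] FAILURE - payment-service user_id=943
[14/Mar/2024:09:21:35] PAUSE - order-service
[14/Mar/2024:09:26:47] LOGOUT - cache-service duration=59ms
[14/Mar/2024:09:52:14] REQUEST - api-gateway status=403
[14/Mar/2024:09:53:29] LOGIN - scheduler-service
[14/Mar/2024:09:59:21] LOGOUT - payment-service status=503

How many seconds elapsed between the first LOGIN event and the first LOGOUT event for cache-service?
1461

To find the time between events:

1. Locate the first LOGIN event for cache-service: 14/Mar/2024:09:02:26
2. Locate the first LOGOUT event for cache-service: 14/Mar/2024:09:26:47
3. Calculate the difference: 14/Mar/2024:09:26:47 - 14/Mar/2024:09:02:26 = 1461 seconds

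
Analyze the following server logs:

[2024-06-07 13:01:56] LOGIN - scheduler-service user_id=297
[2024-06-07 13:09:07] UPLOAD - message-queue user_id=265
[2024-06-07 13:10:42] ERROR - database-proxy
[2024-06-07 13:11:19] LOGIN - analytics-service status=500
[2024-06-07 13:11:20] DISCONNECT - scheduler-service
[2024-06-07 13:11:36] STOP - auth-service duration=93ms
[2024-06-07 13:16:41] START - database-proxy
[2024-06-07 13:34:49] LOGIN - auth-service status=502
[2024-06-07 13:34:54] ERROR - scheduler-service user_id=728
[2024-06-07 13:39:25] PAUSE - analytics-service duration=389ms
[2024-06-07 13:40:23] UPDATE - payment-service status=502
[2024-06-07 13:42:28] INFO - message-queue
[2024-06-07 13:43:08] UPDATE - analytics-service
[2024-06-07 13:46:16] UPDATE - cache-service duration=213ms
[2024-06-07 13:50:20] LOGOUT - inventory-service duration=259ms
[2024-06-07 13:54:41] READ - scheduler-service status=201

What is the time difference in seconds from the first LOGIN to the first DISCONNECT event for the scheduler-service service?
564

To find the time between events:

1. Locate the first LOGIN event for scheduler-service: 2024-06-07 13:01:56
2. Locate the first DISCONNECT event for scheduler-service: 2024-06-07 13:11:20
3. Calculate the difference: 2024-06-07 13:11:20 - 2024-06-07 13:01:56 = 564 seconds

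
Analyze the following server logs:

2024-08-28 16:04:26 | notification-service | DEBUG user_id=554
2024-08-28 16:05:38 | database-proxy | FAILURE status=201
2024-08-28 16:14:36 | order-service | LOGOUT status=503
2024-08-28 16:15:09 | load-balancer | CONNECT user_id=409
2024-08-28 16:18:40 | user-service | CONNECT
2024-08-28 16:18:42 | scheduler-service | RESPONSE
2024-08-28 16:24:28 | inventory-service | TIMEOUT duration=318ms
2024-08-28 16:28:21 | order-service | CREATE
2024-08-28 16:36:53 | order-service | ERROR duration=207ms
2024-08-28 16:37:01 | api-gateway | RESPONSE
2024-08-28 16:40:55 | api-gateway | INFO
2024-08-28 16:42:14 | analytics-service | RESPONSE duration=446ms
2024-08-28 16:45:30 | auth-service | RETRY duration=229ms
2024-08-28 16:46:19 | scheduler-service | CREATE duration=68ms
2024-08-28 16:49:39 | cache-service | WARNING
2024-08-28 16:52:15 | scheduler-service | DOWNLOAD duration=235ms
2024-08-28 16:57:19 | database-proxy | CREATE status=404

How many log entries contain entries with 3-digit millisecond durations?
5

To find matching entries:

1. Pattern to match: entries with 3-digit millisecond durations
2. Scan each log entry for the pattern
3. Count matches: 5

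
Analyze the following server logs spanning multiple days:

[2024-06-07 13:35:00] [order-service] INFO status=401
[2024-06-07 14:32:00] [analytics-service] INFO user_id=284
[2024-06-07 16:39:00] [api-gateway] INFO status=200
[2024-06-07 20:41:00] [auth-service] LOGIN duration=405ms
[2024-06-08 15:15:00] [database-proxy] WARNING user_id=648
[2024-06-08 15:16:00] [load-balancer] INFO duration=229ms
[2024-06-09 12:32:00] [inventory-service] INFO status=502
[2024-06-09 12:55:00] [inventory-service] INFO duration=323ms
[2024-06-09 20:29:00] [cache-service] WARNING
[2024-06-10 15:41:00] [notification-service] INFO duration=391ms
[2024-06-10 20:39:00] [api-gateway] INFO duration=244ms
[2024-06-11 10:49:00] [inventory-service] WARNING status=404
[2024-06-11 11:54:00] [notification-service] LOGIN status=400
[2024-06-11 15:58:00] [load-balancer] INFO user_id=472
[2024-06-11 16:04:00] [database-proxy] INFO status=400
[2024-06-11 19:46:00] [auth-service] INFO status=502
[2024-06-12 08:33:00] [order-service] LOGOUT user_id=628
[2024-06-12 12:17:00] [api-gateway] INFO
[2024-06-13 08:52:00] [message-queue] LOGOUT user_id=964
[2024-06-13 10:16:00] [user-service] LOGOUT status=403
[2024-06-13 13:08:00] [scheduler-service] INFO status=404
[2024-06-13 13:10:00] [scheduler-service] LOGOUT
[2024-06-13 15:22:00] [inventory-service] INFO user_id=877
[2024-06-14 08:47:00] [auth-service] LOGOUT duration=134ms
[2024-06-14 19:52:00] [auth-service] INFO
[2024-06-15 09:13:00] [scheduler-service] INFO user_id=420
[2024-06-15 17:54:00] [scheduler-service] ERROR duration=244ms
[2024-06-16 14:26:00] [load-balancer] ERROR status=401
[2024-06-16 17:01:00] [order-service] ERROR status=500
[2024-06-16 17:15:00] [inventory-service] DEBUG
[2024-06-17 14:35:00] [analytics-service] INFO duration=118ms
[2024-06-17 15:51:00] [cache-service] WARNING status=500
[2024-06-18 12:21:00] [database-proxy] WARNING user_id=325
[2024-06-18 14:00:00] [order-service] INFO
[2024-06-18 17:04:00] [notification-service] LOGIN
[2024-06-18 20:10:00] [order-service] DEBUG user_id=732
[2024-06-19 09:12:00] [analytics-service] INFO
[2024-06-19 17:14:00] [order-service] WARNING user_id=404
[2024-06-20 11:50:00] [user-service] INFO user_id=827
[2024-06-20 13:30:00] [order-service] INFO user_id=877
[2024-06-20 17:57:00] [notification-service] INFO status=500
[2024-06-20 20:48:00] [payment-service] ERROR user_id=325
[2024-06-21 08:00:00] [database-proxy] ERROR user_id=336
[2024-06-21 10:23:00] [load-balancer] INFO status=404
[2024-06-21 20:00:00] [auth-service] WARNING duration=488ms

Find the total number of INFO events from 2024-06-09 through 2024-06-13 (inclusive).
10

To filter by date range:

1. Date range: 2024-06-09 through 2024-06-13, both dates inclusive
2. Filter for INFO events whose date falls in this range
3. Count matching events: 10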